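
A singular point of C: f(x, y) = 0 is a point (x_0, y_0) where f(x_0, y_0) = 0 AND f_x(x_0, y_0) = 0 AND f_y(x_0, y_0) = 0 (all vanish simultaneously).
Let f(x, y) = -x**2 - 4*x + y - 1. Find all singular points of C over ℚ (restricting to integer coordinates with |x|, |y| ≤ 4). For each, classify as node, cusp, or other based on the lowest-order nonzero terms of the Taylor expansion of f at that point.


No singular points in the scanned grid; C is smooth there.

Compute partial derivatives:
  f_x = -2*x - 4.
  f_y = 1.
f_y = 1 is a nonzero constant, so f_y never vanishes: no point (x, y) can satisfy f = f_x = f_y = 0. In particular no (x, y) ∈ {−4, ..., 4}² is singular; the curve is smooth.


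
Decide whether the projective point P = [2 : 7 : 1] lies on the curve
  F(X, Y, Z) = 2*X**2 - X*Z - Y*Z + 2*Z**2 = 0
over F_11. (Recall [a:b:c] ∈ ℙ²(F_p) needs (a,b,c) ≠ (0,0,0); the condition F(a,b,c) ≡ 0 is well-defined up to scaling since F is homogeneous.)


F(2,7,1) ≡ 1 (mod 11); P is NOT on the curve.

Evaluate F(2, 7, 1) term-by-term (mod 11).
  2*X**2 ↦ 2·4·1·1 = 8
  -X*Z ↦ -1·2·1·1 = -2
  -Y*Z ↦ -1·1·7·1 = -7
  2*Z**2 ↦ 2·1·1·1 = 2
Sum: F(2, 7, 1) = (8) + (-2) + (-7) + (2) = 1.
Reducing mod 11: 1 ≡ 1 (mod 11).
Since F(a, b, c) ≡ 1 ≠ 0 (mod 11), P does NOT lie on the curve.


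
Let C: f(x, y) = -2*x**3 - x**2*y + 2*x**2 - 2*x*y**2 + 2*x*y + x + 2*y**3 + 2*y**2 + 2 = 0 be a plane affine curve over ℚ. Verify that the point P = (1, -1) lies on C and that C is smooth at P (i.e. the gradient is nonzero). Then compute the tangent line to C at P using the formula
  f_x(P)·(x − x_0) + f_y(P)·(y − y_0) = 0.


Tangent line at P: -3*x + 7*y + 10 = 0.

Step 1: f(1, -1) = 0, so P lies on C.
Step 2: partial derivatives
  f_x(x, y) = -6*x**2 - 2*x*y + 4*x - 2*y**2 + 2*y + 1, f_y(x, y) = -x**2 - 4*x*y + 2*x + 6*y**2 + 4*y.
  f_x(P) = -3, f_y(P) = 7 (gradient nonzero, so P is smooth).
Step 3: tangent line at P: -3·(x − 1) + 7·(y − -1) = 0.
Expanding: -3*x + 7*y + 10 = 0.


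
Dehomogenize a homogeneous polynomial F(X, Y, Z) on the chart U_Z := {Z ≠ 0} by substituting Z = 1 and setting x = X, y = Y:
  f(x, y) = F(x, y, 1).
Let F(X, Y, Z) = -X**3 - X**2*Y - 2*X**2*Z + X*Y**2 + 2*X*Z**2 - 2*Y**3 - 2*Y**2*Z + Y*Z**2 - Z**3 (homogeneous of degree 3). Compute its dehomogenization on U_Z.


f(x, y) = -x**3 - x**2*y - 2*x**2 + x*y**2 + 2*x - 2*y**3 - 2*y**2 + y - 1

On U_Z we set Z = 1. Each monomial c·X^i·Y^j·Z^k in F becomes c·x^i·y^j·1^k = c·x^i·y^j.
Substituting Z = 1: F(X, Y, 1) = -x**3 - x**2*y - 2*x**2 + x*y**2 + 2*x - 2*y**3 - 2*y**2 + y - 1.
Note: deg(f) ≤ deg(F) = 3; strict inequality happens when F is divisible by Z (lost terms).


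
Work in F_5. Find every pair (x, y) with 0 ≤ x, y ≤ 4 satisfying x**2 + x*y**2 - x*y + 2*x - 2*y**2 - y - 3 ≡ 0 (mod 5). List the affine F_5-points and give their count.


Affine F_5-points: {(1, 0), (1, 3), (2, 0)}; count = 3.

For each of the 25 pairs (x, y) ∈ F_5², evaluate f(x, y) mod 5. Record the zeros.
  x = 0: [0↦2, 1↦4, 2↦2, 3↦1, 4↦1]  zeros at y ∈ ∅
  x = 1: [0↦0, 1↦2, 2↦2, 3↦0, 4↦1]  zeros at y ∈ {0, 3}
  x = 2: [0↦0, 1↦2, 2↦4, 3↦1, 4↦3]  zeros at y ∈ {0}
  x = 3: [0↦2, 1↦4, 2↦3, 3↦4, 4↦2]  zeros at y ∈ ∅
  x = 4: [0↦1, 1↦3, 2↦4, 3↦4, 4↦3]  zeros at y ∈ ∅
Collecting zeros: affine points = {(1, 0), (1, 3), (2, 0)}.
Total count |C(F_5)_aff| = 3.


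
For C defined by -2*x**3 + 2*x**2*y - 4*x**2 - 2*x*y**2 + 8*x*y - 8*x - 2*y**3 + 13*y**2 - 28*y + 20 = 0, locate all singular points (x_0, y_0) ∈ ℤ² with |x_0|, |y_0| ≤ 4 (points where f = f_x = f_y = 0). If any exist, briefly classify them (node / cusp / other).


Singular points: {(0, 2)}; classification: cusp.

Compute partial derivatives:
  f_x = -6*x**2 + 4*x*y - 8*x - 2*y**2 + 8*y - 8.
  f_y = 2*x**2 - 4*x*y + 8*x - 6*y**2 + 26*y - 28.
Scan x_0 ∈ {−4, ..., 4}. For each x_0, f_y(x_0, y) is a polynomial in y; find its integer roots y ∈ {−4, ..., 4}, then test f_x and f at those candidates.
  x = -4: f_y(-4, y) = -6*y**2 + 42*y - 28; no integer root y with |y| ≤ 4.
  x = -3: f_y(-3, y) = -6*y**2 + 38*y - 34; no integer root y with |y| ≤ 4.
  x = -2: f_y(-2, y) = -6*y**2 + 34*y - 36; no integer root y with |y| ≤ 4.
  x = -1: f_y(-1, y) = -6*y**2 + 30*y - 34; no integer root y with |y| ≤ 4.
  x = 0: f_y(0, y) = -6*y**2 + 26*y - 28; vanishes at y ∈ {2}. (0, 2): f_x = 0, f = 0 — SINGULAR.
  x = 1: f_y(1, y) = -6*y**2 + 22*y - 18; no integer root y with |y| ≤ 4.
  x = 2: f_y(2, y) = -6*y**2 + 18*y - 4; no integer root y with |y| ≤ 4.
  x = 3: f_y(3, y) = -6*y**2 + 14*y + 14; no integer root y with |y| ≤ 4.
  x = 4: f_y(4, y) = -6*y**2 + 10*y + 36; no integer root y with |y| ≤ 4.
Only singular point on the grid: (0, 2).
Classify: substitute x = 0 + u, y = 2 + v and expand: f = -2*u**3 + 2*u**2*v - 2*u*v**2 - 2*v**3 + v**2.
No constant or linear terms (consistent with a singular point). Quadratic part: v**2. Cubic part: -2*u**3 + 2*u**2*v - 2*u*v**2 - 2*v**3.
The quadratic part v**2 is a perfect square, so there is a single (double) tangent line v = 0, i.e. y = 2. Restricting the cubic part to that line (v = 0) leaves -2*u**3 ≠ 0, so f is not divisible by v and the branch is v² ≈ 2*u**3 to lowest order — this is a cusp.
Classification: cusp.


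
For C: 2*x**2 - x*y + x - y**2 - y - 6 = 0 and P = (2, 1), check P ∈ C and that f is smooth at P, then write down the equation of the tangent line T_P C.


Tangent line at P: 8*x - 5*y - 11 = 0.

Step 1: f(2, 1) = 0, so P lies on C.
Step 2: partial derivatives
  f_x(x, y) = 4*x - y + 1, f_y(x, y) = -x - 2*y - 1.
  f_x(P) = 8, f_y(P) = -5 (gradient nonzero, so P is smooth).
Step 3: tangent line at P: 8·(x − 2) + -5·(y − 1) = 0.
Expanding: 8*x - 5*y - 11 = 0.


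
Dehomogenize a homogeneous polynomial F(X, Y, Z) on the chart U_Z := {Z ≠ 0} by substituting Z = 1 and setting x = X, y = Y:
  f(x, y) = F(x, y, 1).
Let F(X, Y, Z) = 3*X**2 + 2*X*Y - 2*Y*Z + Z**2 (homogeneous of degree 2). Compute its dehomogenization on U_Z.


f(x, y) = 3*x**2 + 2*x*y - 2*y + 1

On U_Z we set Z = 1. Each monomial c·X^i·Y^j·Z^k in F becomes c·x^i·y^j·1^k = c·x^i·y^j.
Substituting Z = 1: F(X, Y, 1) = 3*x**2 + 2*x*y - 2*y + 1.
Note: deg(f) ≤ deg(F) = 2; strict inequality happens when F is divisible by Z (lost terms).


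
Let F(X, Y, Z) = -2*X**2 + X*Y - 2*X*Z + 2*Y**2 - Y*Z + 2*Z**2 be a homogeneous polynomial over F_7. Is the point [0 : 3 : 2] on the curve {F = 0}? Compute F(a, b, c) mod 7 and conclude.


F(0,3,2) ≡ 6 (mod 7); P is NOT on the curve.

Evaluate F(0, 3, 2) term-by-term (mod 7).
  -2*X**2 ↦ -2·0·1·1 = 0
  X*Y ↦ 1·0·3·1 = 0
  -2*X*Z ↦ -2·0·1·2 = 0
  2*Y**2 ↦ 2·1·9·1 = 18
  -Y*Z ↦ -1·1·3·2 = -6
  2*Z**2 ↦ 2·1·1·4 = 8
Sum: F(0, 3, 2) = (0) + (0) + (0) + (18) + (-6) + (8) = 20.
Reducing mod 7: 20 ≡ 6 (mod 7).
Since F(a, b, c) ≡ 6 ≠ 0 (mod 7), P does NOT lie on the curve.


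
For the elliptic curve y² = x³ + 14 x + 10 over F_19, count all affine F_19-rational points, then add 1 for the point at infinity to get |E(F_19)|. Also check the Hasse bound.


Affine points = {(1, 5), (1, 14), (4, 4), (4, 15), (6, 5), (6, 14), (8, 8), (8, 11), (12, 5), (12, 14), (14, 9), (14, 10), (15, 2), (15, 17), (16, 6), (16, 13)}; affine count = 16; |E(F_19)| = 17.

Discriminant check: Δ ∝ 4a³ + 27b² = 4·14³ + 27·10² = 4·2744 + 27·100 ≡ 15 (mod 19). Nonzero ⇒ E is nonsingular.
For each x ∈ F_19, compute rhs = x³ + 14·x + 10 mod 19, then count y ∈ F_19 with y² ≡ rhs.
  x = 0: rhs = 10, matching y values: none (0 points).
  x = 1: rhs = 6, matching y values: 5, 14 (2 points).
  x = 2: rhs = 8, matching y values: none (0 points).
  x = 3: rhs = 3, matching y values: none (0 points).
  x = 4: rhs = 16, matching y values: 4, 15 (2 points).
  x = 5: rhs = 15, matching y values: none (0 points).
  x = 6: rhs = 6, matching y values: 5, 14 (2 points).
  x = 7: rhs = 14, matching y values: none (0 points).
  x = 8: rhs = 7, matching y values: 8, 11 (2 points).
  x = 9: rhs = 10, matching y values: none (0 points).
  x = 10: rhs = 10, matching y values: none (0 points).
  x = 11: rhs = 13, matching y values: none (0 points).
  x = 12: rhs = 6, matching y values: 5, 14 (2 points).
  x = 13: rhs = 14, matching y values: none (0 points).
  x = 14: rhs = 5, matching y values: 9, 10 (2 points).
  x = 15: rhs = 4, matching y values: 2, 17 (2 points).
  x = 16: rhs = 17, matching y values: 6, 13 (2 points).
  x = 17: rhs = 12, matching y values: none (0 points).
  x = 18: rhs = 14, matching y values: none (0 points).
Total affine count: 16.
Full point count |E(F_19)| = 16 + 1 = 17.
Hasse bound: |17 − (19+1)| = |-3| = 3 ≤ 2√19 ≈ 8.7178 ✓.


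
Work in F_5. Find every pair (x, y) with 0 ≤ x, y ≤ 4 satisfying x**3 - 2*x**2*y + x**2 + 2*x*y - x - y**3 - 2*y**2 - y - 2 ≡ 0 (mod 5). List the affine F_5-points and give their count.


Affine F_5-points: {(0, 2), (0, 3), (1, 1), (2, 1), (3, 1)}; count = 5.

For each of the 25 pairs (x, y) ∈ F_5², evaluate f(x, y) mod 5. Record the zeros.
  x = 0: [0↦3, 1↦4, 2↦0, 3↦0, 4↦3]  zeros at y ∈ {2, 3}
  x = 1: [0↦4, 1↦0, 2↦1, 3↦1, 4↦4]  zeros at y ∈ {1}
  x = 2: [0↦3, 1↦0, 2↦2, 3↦3, 4↦2]  zeros at y ∈ {1}
  x = 3: [0↦1, 1↦0, 2↦4, 3↦2, 4↦3]  zeros at y ∈ {1}
  x = 4: [0↦4, 1↦1, 2↦3, 3↦4, 4↦3]  zeros at y ∈ ∅
Collecting zeros: affine points = {(0, 2), (0, 3), (1, 1), (2, 1), (3, 1)}.
Total count |C(F_5)_aff| = 5.


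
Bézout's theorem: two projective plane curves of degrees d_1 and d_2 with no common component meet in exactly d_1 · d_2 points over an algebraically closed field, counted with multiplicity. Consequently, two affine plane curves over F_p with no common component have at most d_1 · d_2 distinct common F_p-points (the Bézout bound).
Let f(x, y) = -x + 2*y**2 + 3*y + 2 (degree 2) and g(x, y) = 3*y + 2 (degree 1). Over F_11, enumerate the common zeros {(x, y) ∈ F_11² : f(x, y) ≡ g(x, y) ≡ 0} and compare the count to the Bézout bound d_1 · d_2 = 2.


Common zeros: {(7, 3)}; count = 1; Bézout bound = 2.

deg(f) = 2, deg(g) = 1, so Bézout bound = 2.
Scan x ∈ F_11. For each x, list the y ∈ F_11 with f(x, y) ≡ 0 and those with g(x, y) ≡ 0 (mod 11); the common zeros in that column are the intersection.
  x = 0: f ≡ 0 at y ∈ {7, 8}; g ≡ 0 at y ∈ {3}; common: ∅.
  x = 1: f ≡ 0 at y ∈ {5, 10}; g ≡ 0 at y ∈ {3}; common: ∅.
  x = 2: f ≡ 0 at y ∈ {0, 4}; g ≡ 0 at y ∈ {3}; common: ∅.
  x = 3: f ≡ 0 at y ∈ ∅; g ≡ 0 at y ∈ {3}; common: ∅.
  x = 4: f ≡ 0 at y ∈ {6, 9}; g ≡ 0 at y ∈ {3}; common: ∅.
  x = 5: f ≡ 0 at y ∈ {2}; g ≡ 0 at y ∈ {3}; common: ∅.
  x = 6: f ≡ 0 at y ∈ ∅; g ≡ 0 at y ∈ {3}; common: ∅.
  x = 7: f ≡ 0 at y ∈ {1, 3}; g ≡ 0 at y ∈ {3}; common: {3}.
  x = 8: f ≡ 0 at y ∈ ∅; g ≡ 0 at y ∈ {3}; common: ∅.
  x = 9: f ≡ 0 at y ∈ ∅; g ≡ 0 at y ∈ {3}; common: ∅.
  x = 10: f ≡ 0 at y ∈ ∅; g ≡ 0 at y ∈ {3}; common: ∅.
Collecting: common zeros = {(7, 3)}, so the count is 1.
Comparison with the Bézout bound: 1 ≤ 2 = deg(f)·deg(g), as expected for curves with no common component (the affine F_11-count falls short of the bound because intersections may lie at infinity, over extension fields, or carry multiplicity).


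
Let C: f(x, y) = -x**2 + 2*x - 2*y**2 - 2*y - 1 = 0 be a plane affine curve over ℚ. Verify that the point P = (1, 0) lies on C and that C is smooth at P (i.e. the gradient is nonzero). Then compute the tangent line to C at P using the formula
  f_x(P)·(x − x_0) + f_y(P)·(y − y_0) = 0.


Tangent line at P: -2*y = 0.

Step 1: f(1, 0) = 0, so P lies on C.
Step 2: partial derivatives
  f_x(x, y) = 2 - 2*x, f_y(x, y) = -4*y - 2.
  f_x(P) = 0, f_y(P) = -2 (gradient nonzero, so P is smooth).
Step 3: tangent line at P: 0·(x − 1) + -2·(y − 0) = 0.
Expanding: -2*y = 0.


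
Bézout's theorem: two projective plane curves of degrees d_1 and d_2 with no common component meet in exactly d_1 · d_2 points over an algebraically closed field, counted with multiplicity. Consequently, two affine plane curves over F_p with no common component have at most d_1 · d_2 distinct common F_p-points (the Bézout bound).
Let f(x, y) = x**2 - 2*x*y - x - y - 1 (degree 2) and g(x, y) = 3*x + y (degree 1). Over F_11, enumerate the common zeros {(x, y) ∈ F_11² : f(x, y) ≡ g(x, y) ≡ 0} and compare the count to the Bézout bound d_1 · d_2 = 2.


Common zeros: ∅; count = 0; Bézout bound = 2.

deg(f) = 2, deg(g) = 1, so Bézout bound = 2.
Scan x ∈ F_11. For each x, list the y ∈ F_11 with f(x, y) ≡ 0 and those with g(x, y) ≡ 0 (mod 11); the common zeros in that column are the intersection.
  x = 0: f ≡ 0 at y ∈ {10}; g ≡ 0 at y ∈ {0}; common: ∅.
  x = 1: f ≡ 0 at y ∈ {7}; g ≡ 0 at y ∈ {8}; common: ∅.
  x = 2: f ≡ 0 at y ∈ {9}; g ≡ 0 at y ∈ {5}; common: ∅.
  x = 3: f ≡ 0 at y ∈ {7}; g ≡ 0 at y ∈ {2}; common: ∅.
  x = 4: f ≡ 0 at y ∈ {0}; g ≡ 0 at y ∈ {10}; common: ∅.
  x = 5: f ≡ 0 at y ∈ ∅; g ≡ 0 at y ∈ {7}; common: ∅.
  x = 6: f ≡ 0 at y ∈ {9}; g ≡ 0 at y ∈ {4}; common: ∅.
  x = 7: f ≡ 0 at y ∈ {2}; g ≡ 0 at y ∈ {1}; common: ∅.
  x = 8: f ≡ 0 at y ∈ {0}; g ≡ 0 at y ∈ {9}; common: ∅.
  x = 9: f ≡ 0 at y ∈ {2}; g ≡ 0 at y ∈ {6}; common: ∅.
  x = 10: f ≡ 0 at y ∈ {10}; g ≡ 0 at y ∈ {3}; common: ∅.
Collecting: common zeros = ∅, so the count is 0.
Comparison with the Bézout bound: 0 ≤ 2 = deg(f)·deg(g), as expected for curves with no common component (the affine F_11-count falls short of the bound because intersections may lie at infinity, over extension fields, or carry multiplicity).


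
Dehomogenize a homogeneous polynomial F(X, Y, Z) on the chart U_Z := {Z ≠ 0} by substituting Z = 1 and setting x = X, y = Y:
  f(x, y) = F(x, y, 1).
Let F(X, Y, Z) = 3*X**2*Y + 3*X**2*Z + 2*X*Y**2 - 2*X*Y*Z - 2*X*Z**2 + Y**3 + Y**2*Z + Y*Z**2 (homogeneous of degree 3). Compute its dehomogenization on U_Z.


f(x, y) = 3*x**2*y + 3*x**2 + 2*x*y**2 - 2*x*y - 2*x + y**3 + y**2 + y

On U_Z we set Z = 1. Each monomial c·X^i·Y^j·Z^k in F becomes c·x^i·y^j·1^k = c·x^i·y^j.
Substituting Z = 1: F(X, Y, 1) = 3*x**2*y + 3*x**2 + 2*x*y**2 - 2*x*y - 2*x + y**3 + y**2 + y.
Note: deg(f) ≤ deg(F) = 3; strict inequality happens when F is divisible by Z (lost terms).


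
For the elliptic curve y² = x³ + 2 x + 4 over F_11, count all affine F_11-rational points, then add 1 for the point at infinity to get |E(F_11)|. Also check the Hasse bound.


Affine points = {(0, 2), (0, 9), (2, 4), (2, 7), (3, 2), (3, 9), (6, 1), (6, 10), (7, 3), (7, 8), (8, 2), (8, 9), (9, 5), (9, 6), (10, 1), (10, 10)}; affine count = 16; |E(F_11)| = 17.

Discriminant check: Δ ∝ 4a³ + 27b² = 4·2³ + 27·4² = 4·8 + 27·16 ≡ 2 (mod 11). Nonzero ⇒ E is nonsingular.
For each x ∈ F_11, compute rhs = x³ + 2·x + 4 mod 11, then count y ∈ F_11 with y² ≡ rhs.
  x = 0: rhs = 4, matching y values: 2, 9 (2 points).
  x = 1: rhs = 7, matching y values: none (0 points).
  x = 2: rhs = 5, matching y values: 4, 7 (2 points).
  x = 3: rhs = 4, matching y values: 2, 9 (2 points).
  x = 4: rhs = 10, matching y values: none (0 points).
  x = 5: rhs = 7, matching y values: none (0 points).
  x = 6: rhs = 1, matching y values: 1, 10 (2 points).
  x = 7: rhs = 9, matching y values: 3, 8 (2 points).
  x = 8: rhs = 4, matching y values: 2, 9 (2 points).
  x = 9: rhs = 3, matching y values: 5, 6 (2 points).
  x = 10: rhs = 1, matching y values: 1, 10 (2 points).
Total affine count: 16.
Full point count |E(F_11)| = 16 + 1 = 17.
Hasse bound: |17 − (11+1)| = |5| = 5 ≤ 2√11 ≈ 6.6332 ✓.


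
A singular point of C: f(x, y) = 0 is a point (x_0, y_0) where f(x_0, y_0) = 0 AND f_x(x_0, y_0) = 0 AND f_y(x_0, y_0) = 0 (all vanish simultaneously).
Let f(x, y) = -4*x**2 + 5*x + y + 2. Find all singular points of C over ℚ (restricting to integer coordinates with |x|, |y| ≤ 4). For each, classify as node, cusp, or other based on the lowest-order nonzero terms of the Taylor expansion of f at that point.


No singular points in the scanned grid; C is smooth there.

Compute partial derivatives:
  f_x = 5 - 8*x.
  f_y = 1.
f_y = 1 is a nonzero constant, so f_y never vanishes: no point (x, y) can satisfy f = f_x = f_y = 0. In particular no (x, y) ∈ {−4, ..., 4}² is singular; the curve is smooth.


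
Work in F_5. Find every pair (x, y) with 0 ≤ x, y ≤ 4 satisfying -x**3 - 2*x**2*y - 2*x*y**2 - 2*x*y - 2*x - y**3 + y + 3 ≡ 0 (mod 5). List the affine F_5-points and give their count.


Affine F_5-points: {(1, 0), (2, 1), (2, 2), (2, 3), (3, 0), (3, 1), (3, 3), (4, 3)}; count = 8.

For each of the 25 pairs (x, y) ∈ F_5², evaluate f(x, y) mod 5. Record the zeros.
  x = 0: [0↦3, 1↦3, 2↦2, 3↦4, 4↦3]  zeros at y ∈ ∅
  x = 1: [0↦0, 1↦4, 2↦3, 3↦1, 4↦2]  zeros at y ∈ {0}
  x = 2: [0↦1, 1↦0, 2↦0, 3↦0, 4↦4]  zeros at y ∈ {1, 2, 3}
  x = 3: [0↦0, 1↦0, 2↦2, 3↦0, 4↦3]  zeros at y ∈ {0, 1, 3}
  x = 4: [0↦1, 1↦3, 2↦3, 3↦0, 4↦3]  zeros at y ∈ {3}
Collecting zeros: affine points = {(1, 0), (2, 1), (2, 2), (2, 3), (3, 0), (3, 1), (3, 3), (4, 3)}.
Total count |C(F_5)_aff| = 8.


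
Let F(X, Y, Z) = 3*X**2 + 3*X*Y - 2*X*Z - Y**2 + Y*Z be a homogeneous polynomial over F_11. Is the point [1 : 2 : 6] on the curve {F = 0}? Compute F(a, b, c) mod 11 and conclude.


F(1,2,6) ≡ 5 (mod 11); P is NOT on the curve.

Evaluate F(1, 2, 6) term-by-term (mod 11).
  3*X**2 ↦ 3·1·1·1 = 3
  3*X*Y ↦ 3·1·2·1 = 6
  -2*X*Z ↦ -2·1·1·6 = -12
  -Y**2 ↦ -1·1·4·1 = -4
  Y*Z ↦ 1·1·2·6 = 12
Sum: F(1, 2, 6) = (3) + (6) + (-12) + (-4) + (12) = 5.
Reducing mod 11: 5 ≡ 5 (mod 11).
Since F(a, b, c) ≡ 5 ≠ 0 (mod 11), P does NOT lie on the curve.


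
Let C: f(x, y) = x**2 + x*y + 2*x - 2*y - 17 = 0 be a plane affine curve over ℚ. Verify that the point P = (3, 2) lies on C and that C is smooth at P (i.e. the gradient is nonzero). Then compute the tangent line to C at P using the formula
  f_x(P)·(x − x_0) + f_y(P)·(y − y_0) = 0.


Tangent line at P: 10*x + y - 32 = 0.

Step 1: f(3, 2) = 0, so P lies on C.
Step 2: partial derivatives
  f_x(x, y) = 2*x + y + 2, f_y(x, y) = x - 2.
  f_x(P) = 10, f_y(P) = 1 (gradient nonzero, so P is smooth).
Step 3: tangent line at P: 10·(x − 3) + 1·(y − 2) = 0.
Expanding: 10*x + y - 32 = 0.


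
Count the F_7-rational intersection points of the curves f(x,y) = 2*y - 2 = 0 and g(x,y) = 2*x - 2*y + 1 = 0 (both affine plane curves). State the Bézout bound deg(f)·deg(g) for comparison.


Common zeros: {(4, 1)}; count = 1; Bézout bound = 1.

deg(f) = 1, deg(g) = 1, so Bézout bound = 1.
Scan x ∈ F_7. For each x, list the y ∈ F_7 with f(x, y) ≡ 0 and those with g(x, y) ≡ 0 (mod 7); the common zeros in that column are the intersection.
  x = 0: f ≡ 0 at y ∈ {1}; g ≡ 0 at y ∈ {4}; common: ∅.
  x = 1: f ≡ 0 at y ∈ {1}; g ≡ 0 at y ∈ {5}; common: ∅.
  x = 2: f ≡ 0 at y ∈ {1}; g ≡ 0 at y ∈ {6}; common: ∅.
  x = 3: f ≡ 0 at y ∈ {1}; g ≡ 0 at y ∈ {0}; common: ∅.
  x = 4: f ≡ 0 at y ∈ {1}; g ≡ 0 at y ∈ {1}; common: {1}.
  x = 5: f ≡ 0 at y ∈ {1}; g ≡ 0 at y ∈ {2}; common: ∅.
  x = 6: f ≡ 0 at y ∈ {1}; g ≡ 0 at y ∈ {3}; common: ∅.
Collecting: common zeros = {(4, 1)}, so the count is 1.
Comparison with the Bézout bound: 1 ≤ 1 = deg(f)·deg(g), as expected for curves with no common component (the bound is attained).


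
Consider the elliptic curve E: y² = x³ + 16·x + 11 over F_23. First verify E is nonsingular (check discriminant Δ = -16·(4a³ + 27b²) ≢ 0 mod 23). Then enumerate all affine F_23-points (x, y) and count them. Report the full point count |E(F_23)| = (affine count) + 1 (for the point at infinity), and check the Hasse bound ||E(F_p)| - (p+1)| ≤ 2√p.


Affine points = {(4, 1), (4, 22), (5, 3), (5, 20), (6, 1), (6, 22), (7, 11), (7, 12), (11, 0), (13, 1), (13, 22), (14, 9), (14, 14), (16, 4), (16, 19), (18, 6), (18, 17)}; affine count = 17; |E(F_23)| = 18.

Discriminant check: Δ ∝ 4a³ + 27b² = 4·16³ + 27·11² = 4·4096 + 27·121 ≡ 9 (mod 23). Nonzero ⇒ E is nonsingular.
For each x ∈ F_23, compute rhs = x³ + 16·x + 11 mod 23, then count y ∈ F_23 with y² ≡ rhs.
  x = 0: rhs = 11, matching y values: none (0 points).
  x = 1: rhs = 5, matching y values: none (0 points).
  x = 2: rhs = 5, matching y values: none (0 points).
  x = 3: rhs = 17, matching y values: none (0 points).
  x = 4: rhs = 1, matching y values: 1, 22 (2 points).
  x = 5: rhs = 9, matching y values: 3, 20 (2 points).
  x = 6: rhs = 1, matching y values: 1, 22 (2 points).
  x = 7: rhs = 6, matching y values: 11, 12 (2 points).
  x = 8: rhs = 7, matching y values: none (0 points).
  x = 9: rhs = 10, matching y values: none (0 points).
  x = 10: rhs = 21, matching y values: none (0 points).
  x = 11: rhs = 0, matching y values: 0 (1 points).
  x = 12: rhs = 22, matching y values: none (0 points).
  x = 13: rhs = 1, matching y values: 1, 22 (2 points).
  x = 14: rhs = 12, matching y values: 9, 14 (2 points).
  x = 15: rhs = 15, matching y values: none (0 points).
  x = 16: rhs = 16, matching y values: 4, 19 (2 points).
  x = 17: rhs = 21, matching y values: none (0 points).
  x = 18: rhs = 13, matching y values: 6, 17 (2 points).
  x = 19: rhs = 21, matching y values: none (0 points).
  x = 20: rhs = 5, matching y values: none (0 points).
  x = 21: rhs = 17, matching y values: none (0 points).
  x = 22: rhs = 17, matching y values: none (0 points).
Total affine count: 17.
Full point count |E(F_23)| = 17 + 1 = 18.
Hasse bound: |18 − (23+1)| = |-6| = 6 ≤ 2√23 ≈ 9.5917 ✓.


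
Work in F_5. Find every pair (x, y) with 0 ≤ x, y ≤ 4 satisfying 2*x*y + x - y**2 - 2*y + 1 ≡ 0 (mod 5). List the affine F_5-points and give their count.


Affine F_5-points: {(2, 3), (2, 4), (4, 0), (4, 1)}; count = 4.

For each of the 25 pairs (x, y) ∈ F_5², evaluate f(x, y) mod 5. Record the zeros.
  x = 0: [0↦1, 1↦3, 2↦3, 3↦1, 4↦2]  zeros at y ∈ ∅
  x = 1: [0↦2, 1↦1, 2↦3, 3↦3, 4↦1]  zeros at y ∈ ∅
  x = 2: [0↦3, 1↦4, 2↦3, 3↦0, 4↦0]  zeros at y ∈ {3, 4}
  x = 3: [0↦4, 1↦2, 2↦3, 3↦2, 4↦4]  zeros at y ∈ ∅
  x = 4: [0↦0, 1↦0, 2↦3, 3↦4, 4↦3]  zeros at y ∈ {0, 1}
Collecting zeros: affine points = {(2, 3), (2, 4), (4, 0), (4, 1)}.
Total count |C(F_5)_aff| = 4.


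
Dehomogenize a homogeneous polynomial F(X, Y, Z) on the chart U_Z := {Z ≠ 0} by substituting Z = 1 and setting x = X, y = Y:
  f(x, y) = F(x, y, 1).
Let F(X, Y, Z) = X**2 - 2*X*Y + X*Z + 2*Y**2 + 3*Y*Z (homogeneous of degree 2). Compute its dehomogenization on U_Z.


f(x, y) = x**2 - 2*x*y + x + 2*y**2 + 3*y

On U_Z we set Z = 1. Each monomial c·X^i·Y^j·Z^k in F becomes c·x^i·y^j·1^k = c·x^i·y^j.
Substituting Z = 1: F(X, Y, 1) = x**2 - 2*x*y + x + 2*y**2 + 3*y.
Note: deg(f) ≤ deg(F) = 2; strict inequality happens when F is divisible by Z (lost terms).


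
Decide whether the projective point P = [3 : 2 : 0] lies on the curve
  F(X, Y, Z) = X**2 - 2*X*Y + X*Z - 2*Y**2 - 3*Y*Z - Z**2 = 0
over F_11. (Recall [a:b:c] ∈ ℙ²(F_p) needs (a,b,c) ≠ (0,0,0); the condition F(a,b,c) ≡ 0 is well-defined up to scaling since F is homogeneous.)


F(3,2,0) ≡ 0 (mod 11); P is on the curve.

Evaluate F(3, 2, 0) term-by-term (mod 11).
  X**2 ↦ 1·9·1·1 = 9
  -2*X*Y ↦ -2·3·2·1 = -12
  X*Z ↦ 1·3·1·0 = 0
  -2*Y**2 ↦ -2·1·4·1 = -8
  -3*Y*Z ↦ -3·1·2·0 = 0
  -Z**2 ↦ -1·1·1·0 = 0
Sum: F(3, 2, 0) = (9) + (-12) + (0) + (-8) + (0) + (0) = -11.
Reducing mod 11: -11 ≡ 0 (mod 11).
Since F(a, b, c) ≡ 0 (mod 11), P lies on the curve.


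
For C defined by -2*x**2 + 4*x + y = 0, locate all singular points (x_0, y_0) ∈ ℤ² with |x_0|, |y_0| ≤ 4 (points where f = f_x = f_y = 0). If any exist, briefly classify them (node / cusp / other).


No singular points in the scanned grid; C is smooth there.

Compute partial derivatives:
  f_x = 4 - 4*x.
  f_y = 1.
f_y = 1 is a nonzero constant, so f_y never vanishes: no point (x, y) can satisfy f = f_x = f_y = 0. In particular no (x, y) ∈ {−4, ..., 4}² is singular; the curve is smooth.


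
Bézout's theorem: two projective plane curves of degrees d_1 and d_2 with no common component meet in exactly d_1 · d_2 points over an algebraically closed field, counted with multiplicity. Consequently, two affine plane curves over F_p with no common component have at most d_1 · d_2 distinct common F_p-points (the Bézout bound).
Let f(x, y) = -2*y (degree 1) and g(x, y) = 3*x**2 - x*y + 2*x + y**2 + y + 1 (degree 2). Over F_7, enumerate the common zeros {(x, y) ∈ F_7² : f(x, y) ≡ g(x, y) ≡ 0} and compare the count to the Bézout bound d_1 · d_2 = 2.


Common zeros: ∅; count = 0; Bézout bound = 2.

deg(f) = 1, deg(g) = 2, so Bézout bound = 2.
Scan x ∈ F_7. For each x, list the y ∈ F_7 with f(x, y) ≡ 0 and those with g(x, y) ≡ 0 (mod 7); the common zeros in that column are the intersection.
  x = 0: f ≡ 0 at y ∈ {0}; g ≡ 0 at y ∈ {2, 4}; common: ∅.
  x = 1: f ≡ 0 at y ∈ {0}; g ≡ 0 at y ∈ {1, 6}; common: ∅.
  x = 2: f ≡ 0 at y ∈ {0}; g ≡ 0 at y ∈ ∅; common: ∅.
  x = 3: f ≡ 0 at y ∈ {0}; g ≡ 0 at y ∈ {4, 5}; common: ∅.
  x = 4: f ≡ 0 at y ∈ {0}; g ≡ 0 at y ∈ ∅; common: ∅.
  x = 5: f ≡ 0 at y ∈ {0}; g ≡ 0 at y ∈ {5, 6}; common: ∅.
  x = 6: f ≡ 0 at y ∈ {0}; g ≡ 0 at y ∈ ∅; common: ∅.
Collecting: common zeros = ∅, so the count is 0.
Comparison with the Bézout bound: 0 ≤ 2 = deg(f)·deg(g), as expected for curves with no common component (the affine F_7-count falls short of the bound because intersections may lie at infinity, over extension fields, or carry multiplicity).


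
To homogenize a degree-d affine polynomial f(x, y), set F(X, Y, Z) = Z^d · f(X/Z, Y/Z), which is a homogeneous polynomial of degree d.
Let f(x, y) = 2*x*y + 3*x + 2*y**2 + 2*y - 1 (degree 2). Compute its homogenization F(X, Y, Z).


F(X, Y, Z) = 2*X*Y + 3*X*Z + 2*Y**2 + 2*Y*Z - Z**2

deg(f) = 2.
Substitute x = X/Z, y = Y/Z into f, then multiply by Z^2.
  monomial 2·x^1·y^1 ↦ 2·X^1·Y^1·Z^0.
  monomial 3·x^1·y^0 ↦ 3·X^1·Y^0·Z^1.
  monomial 2·x^0·y^2 ↦ 2·X^0·Y^2·Z^0.
  monomial 2·x^0·y^1 ↦ 2·X^0·Y^1·Z^1.
  monomial -1·x^0·y^0 ↦ -1·X^0·Y^0·Z^2.
Collecting: F(X, Y, Z) = 2*X*Y + 3*X*Z + 2*Y**2 + 2*Y*Z - Z**2.


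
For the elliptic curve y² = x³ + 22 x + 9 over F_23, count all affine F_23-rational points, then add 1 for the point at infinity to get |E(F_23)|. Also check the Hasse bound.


Affine points = {(0, 3), (0, 20), (1, 3), (1, 20), (4, 0), (6, 9), (6, 14), (7, 0), (9, 4), (9, 19), (11, 8), (11, 15), (12, 0), (13, 10), (13, 13), (14, 5), (14, 18), (16, 8), (16, 15), (17, 11), (17, 12), (18, 2), (18, 21), (19, 8), (19, 15), (20, 10), (20, 13), (21, 7), (21, 16), (22, 3), (22, 20)}; affine count = 31; |E(F_23)| = 32.

Discriminant check: Δ ∝ 4a³ + 27b² = 4·22³ + 27·9² = 4·10648 + 27·81 ≡ 21 (mod 23). Nonzero ⇒ E is nonsingular.
For each x ∈ F_23, compute rhs = x³ + 22·x + 9 mod 23, then count y ∈ F_23 with y² ≡ rhs.
  x = 0: rhs = 9, matching y values: 3, 20 (2 points).
  x = 1: rhs = 9, matching y values: 3, 20 (2 points).
  x = 2: rhs = 15, matching y values: none (0 points).
  x = 3: rhs = 10, matching y values: none (0 points).
  x = 4: rhs = 0, matching y values: 0 (1 points).
  x = 5: rhs = 14, matching y values: none (0 points).
  x = 6: rhs = 12, matching y values: 9, 14 (2 points).
  x = 7: rhs = 0, matching y values: 0 (1 points).
  x = 8: rhs = 7, matching y values: none (0 points).
  x = 9: rhs = 16, matching y values: 4, 19 (2 points).
  x = 10: rhs = 10, matching y values: none (0 points).
  x = 11: rhs = 18, matching y values: 8, 15 (2 points).
  x = 12: rhs = 0, matching y values: 0 (1 points).
  x = 13: rhs = 8, matching y values: 10, 13 (2 points).
  x = 14: rhs = 2, matching y values: 5, 18 (2 points).
  x = 15: rhs = 11, matching y values: none (0 points).
  x = 16: rhs = 18, matching y values: 8, 15 (2 points).
  x = 17: rhs = 6, matching y values: 11, 12 (2 points).
  x = 18: rhs = 4, matching y values: 2, 21 (2 points).
  x = 19: rhs = 18, matching y values: 8, 15 (2 points).
  x = 20: rhs = 8, matching y values: 10, 13 (2 points).
  x = 21: rhs = 3, matching y values: 7, 16 (2 points).
  x = 22: rhs = 9, matching y values: 3, 20 (2 points).
Total affine count: 31.
Full point count |E(F_23)| = 31 + 1 = 32.
Hasse bound: |32 − (23+1)| = |8| = 8 ≤ 2√23 ≈ 9.5917 ✓.


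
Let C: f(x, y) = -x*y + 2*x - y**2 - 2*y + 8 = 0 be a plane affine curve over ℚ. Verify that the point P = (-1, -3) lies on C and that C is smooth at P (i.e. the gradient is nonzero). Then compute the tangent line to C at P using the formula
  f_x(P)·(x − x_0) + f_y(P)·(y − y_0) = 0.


Tangent line at P: 5*x + 5*y + 20 = 0.

Step 1: f(-1, -3) = 0, so P lies on C.
Step 2: partial derivatives
  f_x(x, y) = 2 - y, f_y(x, y) = -x - 2*y - 2.
  f_x(P) = 5, f_y(P) = 5 (gradient nonzero, so P is smooth).
Step 3: tangent line at P: 5·(x − -1) + 5·(y − -3) = 0.
Expanding: 5*x + 5*y + 20 = 0.


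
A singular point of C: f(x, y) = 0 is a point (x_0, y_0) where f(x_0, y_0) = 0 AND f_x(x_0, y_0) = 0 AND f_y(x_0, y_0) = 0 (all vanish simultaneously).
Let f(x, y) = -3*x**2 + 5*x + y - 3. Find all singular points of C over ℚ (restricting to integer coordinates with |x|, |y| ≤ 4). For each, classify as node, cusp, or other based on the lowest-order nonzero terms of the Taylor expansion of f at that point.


No singular points in the scanned grid; C is smooth there.

Compute partial derivatives:
  f_x = 5 - 6*x.
  f_y = 1.
f_y = 1 is a nonzero constant, so f_y never vanishes: no point (x, y) can satisfy f = f_x = f_y = 0. In particular no (x, y) ∈ {−4, ..., 4}² is singular; the curve is smooth.


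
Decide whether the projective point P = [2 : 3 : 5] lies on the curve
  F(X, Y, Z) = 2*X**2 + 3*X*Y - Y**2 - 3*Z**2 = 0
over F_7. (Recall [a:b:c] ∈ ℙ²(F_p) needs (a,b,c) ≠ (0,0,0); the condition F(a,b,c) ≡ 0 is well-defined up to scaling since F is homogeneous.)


F(2,3,5) ≡ 5 (mod 7); P is NOT on the curve.

Evaluate F(2, 3, 5) term-by-term (mod 7).
  2*X**2 ↦ 2·4·1·1 = 8
  3*X*Y ↦ 3·2·3·1 = 18
  -Y**2 ↦ -1·1·9·1 = -9
  -3*Z**2 ↦ -3·1·1·25 = -75
Sum: F(2, 3, 5) = (8) + (18) + (-9) + (-75) = -58.
Reducing mod 7: -58 ≡ 5 (mod 7).
Since F(a, b, c) ≡ 5 ≠ 0 (mod 7), P does NOT lie on the curve.


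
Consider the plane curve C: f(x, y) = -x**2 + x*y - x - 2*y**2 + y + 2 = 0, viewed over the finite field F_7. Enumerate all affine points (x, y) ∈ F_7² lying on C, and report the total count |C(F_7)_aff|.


Affine F_7-points: {(1, 0), (1, 1), (4, 3), (5, 0), (5, 3), (6, 1), (6, 6)}; count = 7.

For each of the 49 pairs (x, y) ∈ F_7², evaluate f(x, y) mod 7. Record the zeros.
  x = 0: [0↦2, 1↦1, 2↦3, 3↦1, 4↦2, 5↦6, 6↦6]  zeros at y ∈ ∅
  x = 1: [0↦0, 1↦0, 2↦3, 3↦2, 4↦4, 5↦2, 6↦3]  zeros at y ∈ {0, 1}
  x = 2: [0↦3, 1↦4, 2↦1, 3↦1, 4↦4, 5↦3, 6↦5]  zeros at y ∈ ∅
  x = 3: [0↦4, 1↦6, 2↦4, 3↦5, 4↦2, 5↦2, 6↦5]  zeros at y ∈ ∅
  x = 4: [0↦3, 1↦6, 2↦5, 3↦0, 4↦5, 5↦6, 6↦3]  zeros at y ∈ {3}
  x = 5: [0↦0, 1↦4, 2↦4, 3↦0, 4↦6, 5↦1, 6↦6]  zeros at y ∈ {0, 3}
  x = 6: [0↦2, 1↦0, 2↦1, 3↦5, 4↦5, 5↦1, 6↦0]  zeros at y ∈ {1, 6}
Collecting zeros: affine points = {(1, 0), (1, 1), (4, 3), (5, 0), (5, 3), (6, 1), (6, 6)}.
Total count |C(F_7)_aff| = 7.


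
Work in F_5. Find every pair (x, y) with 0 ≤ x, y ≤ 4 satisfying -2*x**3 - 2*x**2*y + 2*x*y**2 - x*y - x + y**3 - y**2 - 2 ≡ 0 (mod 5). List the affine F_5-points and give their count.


Affine F_5-points: {(1, 0), (2, 0), (2, 2), (3, 3), (4, 2)}; count = 5.

For each of the 25 pairs (x, y) ∈ F_5², evaluate f(x, y) mod 5. Record the zeros.
  x = 0: [0↦3, 1↦3, 2↦2, 3↦1, 4↦1]  zeros at y ∈ ∅
  x = 1: [0↦0, 1↦4, 2↦1, 3↦2, 4↦3]  zeros at y ∈ {0}
  x = 2: [0↦0, 1↦4, 2↦0, 3↦4, 4↦2]  zeros at y ∈ {0, 2}
  x = 3: [0↦1, 1↦1, 2↦2, 3↦0, 4↦1]  zeros at y ∈ {3}
  x = 4: [0↦1, 1↦3, 2↦0, 3↦3, 4↦3]  zeros at y ∈ {2}
Collecting zeros: affine points = {(1, 0), (2, 0), (2, 2), (3, 3), (4, 2)}.
Total count |C(F_5)_aff| = 5.


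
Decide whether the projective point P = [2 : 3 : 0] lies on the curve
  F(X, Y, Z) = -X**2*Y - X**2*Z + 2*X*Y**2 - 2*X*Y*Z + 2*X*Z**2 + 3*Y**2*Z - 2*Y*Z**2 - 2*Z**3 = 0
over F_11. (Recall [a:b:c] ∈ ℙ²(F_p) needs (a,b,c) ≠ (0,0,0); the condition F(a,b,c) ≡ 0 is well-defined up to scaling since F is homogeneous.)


F(2,3,0) ≡ 2 (mod 11); P is NOT on the curve.

Evaluate F(2, 3, 0) term-by-term (mod 11).
  -X**2*Y ↦ -1·4·3·1 = -12
  -X**2*Z ↦ -1·4·1·0 = 0
  2*X*Y**2 ↦ 2·2·9·1 = 36
  -2*X*Y*Z ↦ -2·2·3·0 = 0
  2*X*Z**2 ↦ 2·2·1·0 = 0
  3*Y**2*Z ↦ 3·1·9·0 = 0
  -2*Y*Z**2 ↦ -2·1·3·0 = 0
  -2*Z**3 ↦ -2·1·1·0 = 0
Sum: F(2, 3, 0) = (-12) + (0) + (36) + (0) + (0) + (0) + (0) + (0) = 24.
Reducing mod 11: 24 ≡ 2 (mod 11).
Since F(a, b, c) ≡ 2 ≠ 0 (mod 11), P does NOT lie on the curve.


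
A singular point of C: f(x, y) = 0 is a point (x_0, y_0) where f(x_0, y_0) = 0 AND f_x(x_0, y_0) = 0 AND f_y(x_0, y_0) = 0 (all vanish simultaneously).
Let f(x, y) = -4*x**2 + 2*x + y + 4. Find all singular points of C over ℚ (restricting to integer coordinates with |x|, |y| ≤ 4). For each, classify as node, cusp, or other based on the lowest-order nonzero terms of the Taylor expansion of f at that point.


No singular points in the scanned grid; C is smooth there.

Compute partial derivatives:
  f_x = 2 - 8*x.
  f_y = 1.
f_y = 1 is a nonzero constant, so f_y never vanishes: no point (x, y) can satisfy f = f_x = f_y = 0. In particular no (x, y) ∈ {−4, ..., 4}² is singular; the curve is smooth.


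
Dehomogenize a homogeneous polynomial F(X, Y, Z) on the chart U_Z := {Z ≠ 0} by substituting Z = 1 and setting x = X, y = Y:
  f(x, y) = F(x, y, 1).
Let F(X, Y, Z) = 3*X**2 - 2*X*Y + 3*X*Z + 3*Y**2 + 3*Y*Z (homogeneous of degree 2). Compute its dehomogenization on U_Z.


f(x, y) = 3*x**2 - 2*x*y + 3*x + 3*y**2 + 3*y

On U_Z we set Z = 1. Each monomial c·X^i·Y^j·Z^k in F becomes c·x^i·y^j·1^k = c·x^i·y^j.
Substituting Z = 1: F(X, Y, 1) = 3*x**2 - 2*x*y + 3*x + 3*y**2 + 3*y.
Note: deg(f) ≤ deg(F) = 2; strict inequality happens when F is divisible by Z (lost terms).


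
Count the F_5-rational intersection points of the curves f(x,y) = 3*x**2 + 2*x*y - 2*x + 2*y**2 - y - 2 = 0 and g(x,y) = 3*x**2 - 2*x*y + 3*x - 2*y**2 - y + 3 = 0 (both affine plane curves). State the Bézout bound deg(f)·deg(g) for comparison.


Common zeros: {(1, 4)}; count = 1; Bézout bound = 4.

deg(f) = 2, deg(g) = 2, so Bézout bound = 4.
Scan x ∈ F_5. For each x, list the y ∈ F_5 with f(x, y) ≡ 0 and those with g(x, y) ≡ 0 (mod 5); the common zeros in that column are the intersection.
  x = 0: f ≡ 0 at y ∈ ∅; g ≡ 0 at y ∈ {1}; common: ∅.
  x = 1: f ≡ 0 at y ∈ {3, 4}; g ≡ 0 at y ∈ {2, 4}; common: {4}.
  x = 2: f ≡ 0 at y ∈ {2, 4}; g ≡ 0 at y ∈ ∅; common: ∅.
  x = 3: f ≡ 0 at y ∈ ∅; g ≡ 0 at y ∈ {1, 3}; common: ∅.
  x = 4: f ≡ 0 at y ∈ {2}; g ≡ 0 at y ∈ {4}; common: ∅.
Collecting: common zeros = {(1, 4)}, so the count is 1.
Comparison with the Bézout bound: 1 ≤ 4 = deg(f)·deg(g), as expected for curves with no common component (the affine F_5-count falls short of the bound because intersections may lie at infinity, over extension fields, or carry multiplicity).


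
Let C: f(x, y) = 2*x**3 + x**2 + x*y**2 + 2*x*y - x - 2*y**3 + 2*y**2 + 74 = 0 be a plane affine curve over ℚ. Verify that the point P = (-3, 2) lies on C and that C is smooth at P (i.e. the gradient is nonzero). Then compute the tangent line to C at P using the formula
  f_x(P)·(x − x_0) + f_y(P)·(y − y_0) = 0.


Tangent line at P: 55*x - 34*y + 233 = 0.

Step 1: f(-3, 2) = 0, so P lies on C.
Step 2: partial derivatives
  f_x(x, y) = 6*x**2 + 2*x + y**2 + 2*y - 1, f_y(x, y) = 2*x*y + 2*x - 6*y**2 + 4*y.
  f_x(P) = 55, f_y(P) = -34 (gradient nonzero, so P is smooth).
Step 3: tangent line at P: 55·(x − -3) + -34·(y − 2) = 0.
Expanding: 55*x - 34*y + 233 = 0.


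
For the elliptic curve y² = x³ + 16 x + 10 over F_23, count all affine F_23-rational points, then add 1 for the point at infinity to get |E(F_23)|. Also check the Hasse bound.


Affine points = {(1, 2), (1, 21), (2, 2), (2, 21), (3, 4), (3, 19), (4, 0), (5, 10), (5, 13), (6, 0), (8, 11), (8, 12), (9, 3), (9, 20), (13, 0), (18, 9), (18, 14), (20, 2), (20, 21), (21, 4), (21, 19), (22, 4), (22, 19)}; affine count = 23; |E(F_23)| = 24.

Discriminant check: Δ ∝ 4a³ + 27b² = 4·16³ + 27·10² = 4·4096 + 27·100 ≡ 17 (mod 23). Nonzero ⇒ E is nonsingular.
For each x ∈ F_23, compute rhs = x³ + 16·x + 10 mod 23, then count y ∈ F_23 with y² ≡ rhs.
  x = 0: rhs = 10, matching y values: none (0 points).
  x = 1: rhs = 4, matching y values: 2, 21 (2 points).
  x = 2: rhs = 4, matching y values: 2, 21 (2 points).
  x = 3: rhs = 16, matching y values: 4, 19 (2 points).
  x = 4: rhs = 0, matching y values: 0 (1 points).
  x = 5: rhs = 8, matching y values: 10, 13 (2 points).
  x = 6: rhs = 0, matching y values: 0 (1 points).
  x = 7: rhs = 5, matching y values: none (0 points).
  x = 8: rhs = 6, matching y values: 11, 12 (2 points).
  x = 9: rhs = 9, matching y values: 3, 20 (2 points).
  x = 10: rhs = 20, matching y values: none (0 points).
  x = 11: rhs = 22, matching y values: none (0 points).
  x = 12: rhs = 21, matching y values: none (0 points).
  x = 13: rhs = 0, matching y values: 0 (1 points).
  x = 14: rhs = 11, matching y values: none (0 points).
  x = 15: rhs = 14, matching y values: none (0 points).
  x = 16: rhs = 15, matching y values: none (0 points).
  x = 17: rhs = 20, matching y values: none (0 points).
  x = 18: rhs = 12, matching y values: 9, 14 (2 points).
  x = 19: rhs = 20, matching y values: none (0 points).
  x = 20: rhs = 4, matching y values: 2, 21 (2 points).
  x = 21: rhs = 16, matching y values: 4, 19 (2 points).
  x = 22: rhs = 16, matching y values: 4, 19 (2 points).
Total affine count: 23.
Full point count |E(F_23)| = 23 + 1 = 24.
Hasse bound: |24 − (23+1)| = |0| = 0 ≤ 2√23 ≈ 9.5917 ✓.


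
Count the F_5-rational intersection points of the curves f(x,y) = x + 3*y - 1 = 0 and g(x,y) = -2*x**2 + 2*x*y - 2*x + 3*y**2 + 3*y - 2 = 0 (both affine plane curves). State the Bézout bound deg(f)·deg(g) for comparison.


Common zeros: {(4, 4)}; count = 1; Bézout bound = 2.

deg(f) = 1, deg(g) = 2, so Bézout bound = 2.
Scan x ∈ F_5. For each x, list the y ∈ F_5 with f(x, y) ≡ 0 and those with g(x, y) ≡ 0 (mod 5); the common zeros in that column are the intersection.
  x = 0: f ≡ 0 at y ∈ {2}; g ≡ 0 at y ∈ ∅; common: ∅.
  x = 1: f ≡ 0 at y ∈ {0}; g ≡ 0 at y ∈ ∅; common: ∅.
  x = 2: f ≡ 0 at y ∈ {3}; g ≡ 0 at y ∈ ∅; common: ∅.
  x = 3: f ≡ 0 at y ∈ {1}; g ≡ 0 at y ∈ ∅; common: ∅.
  x = 4: f ≡ 0 at y ∈ {4}; g ≡ 0 at y ∈ {4}; common: {4}.
Collecting: common zeros = {(4, 4)}, so the count is 1.
Comparison with the Bézout bound: 1 ≤ 2 = deg(f)·deg(g), as expected for curves with no common component (the affine F_5-count falls short of the bound because intersections may lie at infinity, over extension fields, or carry multiplicity).


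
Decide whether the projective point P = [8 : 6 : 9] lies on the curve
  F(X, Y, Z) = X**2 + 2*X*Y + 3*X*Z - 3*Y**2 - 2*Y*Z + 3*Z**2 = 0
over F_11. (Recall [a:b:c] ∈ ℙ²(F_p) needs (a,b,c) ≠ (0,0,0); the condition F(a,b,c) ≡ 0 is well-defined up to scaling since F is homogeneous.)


F(8,6,9) ≡ 7 (mod 11); P is NOT on the curve.

Evaluate F(8, 6, 9) term-by-term (mod 11).
  X**2 ↦ 1·64·1·1 = 64
  2*X*Y ↦ 2·8·6·1 = 96
  3*X*Z ↦ 3·8·1·9 = 216
  -3*Y**2 ↦ -3·1·36·1 = -108
  -2*Y*Z ↦ -2·1·6·9 = -108
  3*Z**2 ↦ 3·1·1·81 = 243
Sum: F(8, 6, 9) = (64) + (96) + (216) + (-108) + (-108) + (243) = 403.
Reducing mod 11: 403 ≡ 7 (mod 11).
Since F(a, b, c) ≡ 7 ≠ 0 (mod 11), P does NOT lie on the curve.
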